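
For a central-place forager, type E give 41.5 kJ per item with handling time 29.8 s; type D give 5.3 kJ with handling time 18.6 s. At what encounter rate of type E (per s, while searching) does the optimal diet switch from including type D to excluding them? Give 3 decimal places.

0.009 per s

Drop type D once their profitability E₂/h₂ falls below the rate achievable on type E alone: E₂/h₂ = λE₁/(1 + λh₁).
Solve for λ: λE₁h₂ = E₂(1 + λh₁) → λ(E₁h₂ − E₂h₁) = E₂ → λ = E₂/(E₁h₂ − E₂h₁).
λ = 5.3/(41.5×18.6 − 5.3×29.8) = 5.3/614 = 0.008632 per s.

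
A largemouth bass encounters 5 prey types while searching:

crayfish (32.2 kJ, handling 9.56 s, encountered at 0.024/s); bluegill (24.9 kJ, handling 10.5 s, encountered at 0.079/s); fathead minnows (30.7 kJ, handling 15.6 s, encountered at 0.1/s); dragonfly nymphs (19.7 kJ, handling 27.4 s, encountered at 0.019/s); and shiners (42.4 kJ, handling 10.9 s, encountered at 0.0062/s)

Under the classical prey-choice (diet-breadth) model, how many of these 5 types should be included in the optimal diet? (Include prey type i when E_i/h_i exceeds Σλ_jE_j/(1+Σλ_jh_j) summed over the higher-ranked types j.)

4

Profitabilities (E/h, kJ/s): shiners 3.89, crayfish 3.37, bluegill 2.37, fathead minnows 1.97, dragonfly nymphs 0.719. Add prey in this order while the next type's profitability exceeds the intake rate on those already taken.
Rate on top 1: 0.2462. crayfish: 3.37 > 0.2462 → include.
Rate on top 2: 0.7985. bluegill: 2.37 > 0.7985 → include.
Rate on top 3: 1.412. fathead minnows: 1.97 > 1.412 → include.
Rate on top 4: 1.647. dragonfly nymphs: 0.719 < 1.647 → exclude; stop.
Optimal diet: shiners, crayfish, bluegill, fathead minnows — 4 of 5 types.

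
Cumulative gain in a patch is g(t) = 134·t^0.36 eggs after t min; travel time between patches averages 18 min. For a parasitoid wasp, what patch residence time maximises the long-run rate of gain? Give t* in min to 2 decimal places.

10.12 min

By the marginal value theorem, leave when the instantaneous gain rate g'(t) equals the habitat-wide average g(t)/(T + t).
g'(t) = 0.36·134·t^-0.64. Setting 0.36·134·t^-0.64 = 134·t^0.36/(18+t) gives 0.36(18+t) = t, so 0.64·t = 0.36×18.
t* = 0.36×18/0.64 = 10.12 min.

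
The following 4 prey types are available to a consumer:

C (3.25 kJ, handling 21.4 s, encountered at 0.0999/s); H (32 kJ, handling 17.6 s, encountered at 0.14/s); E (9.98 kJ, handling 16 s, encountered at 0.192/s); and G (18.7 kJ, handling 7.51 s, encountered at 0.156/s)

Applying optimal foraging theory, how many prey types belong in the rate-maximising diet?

2

E/h in descending order: G 2.49, H 1.82, E 0.624, C 0.152 kJ/s. The optimal diet is the largest prefix of this list for which every included type satisfies E_i/h_i > R on the types above it.
Rate on top 1: 1.343. H: 1.82 > 1.343 → include.
Rate on top 2: 1.596. E: 0.624 < 1.596 → exclude; stop.
Optimal diet: G, H — 2 of 4 types.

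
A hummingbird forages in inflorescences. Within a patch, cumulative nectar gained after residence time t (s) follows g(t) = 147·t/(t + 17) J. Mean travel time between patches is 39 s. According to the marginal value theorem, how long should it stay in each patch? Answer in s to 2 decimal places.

Optimal t* satisfies g'(t*) = g(t*)/(T + t*).
g'(t) = 147·17/(t + 17)². Setting 147·17/(t+17)² = 147t/[(t+17)(39+t)] gives 17(39+t) = t(t+17), so t² = 17×39 = 663.
t* = √663 = 25.75 s.

25.75 s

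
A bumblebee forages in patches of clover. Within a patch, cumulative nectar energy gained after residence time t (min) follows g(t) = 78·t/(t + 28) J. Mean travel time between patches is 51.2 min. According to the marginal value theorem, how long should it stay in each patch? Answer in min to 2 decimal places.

Maximise g(t)/(T+t): set derivative to zero → g'(t)(T+t) = g(t).
g'(t) = 78·28/(t + 28)². Setting 78·28/(t+28)² = 78t/[(t+28)(51.2+t)] gives 28(51.2+t) = t(t+28), so t² = 28×51.2 = 1434.
t* = √1434 = 37.86 min.

37.86 min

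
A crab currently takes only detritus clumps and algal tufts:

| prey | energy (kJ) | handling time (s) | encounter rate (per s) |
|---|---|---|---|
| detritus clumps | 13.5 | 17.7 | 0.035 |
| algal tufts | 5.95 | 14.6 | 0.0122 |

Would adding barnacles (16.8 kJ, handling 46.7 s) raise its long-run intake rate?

Current rate: (0.035×13.5 + 0.0122×5.95)/(1 + 0.035×17.7 + 0.0122×14.6) = 0.3032 kJ/s.
Profitability of barnacles: 16.8/46.7 = 0.3597 kJ/s.
0.3597 > 0.3032, so adding barnacles raises the average — include it.

Yes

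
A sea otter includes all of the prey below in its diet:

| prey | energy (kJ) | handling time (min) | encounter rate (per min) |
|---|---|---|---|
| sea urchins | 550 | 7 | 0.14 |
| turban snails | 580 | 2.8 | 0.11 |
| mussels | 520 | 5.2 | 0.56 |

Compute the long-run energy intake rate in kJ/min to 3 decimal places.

83.077 kJ/min

R = (0.14×550 + 0.11×580 + 0.56×520) / (1 + 0.14×7 + 0.11×2.8 + 0.56×5.2) = 432/5.2 = 83.08 kJ/min.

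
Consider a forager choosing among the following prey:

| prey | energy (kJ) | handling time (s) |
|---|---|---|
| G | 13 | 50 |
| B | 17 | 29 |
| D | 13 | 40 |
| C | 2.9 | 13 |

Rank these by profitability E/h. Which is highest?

Profitability E/h (kJ/s): G = 13/50 = 0.26, B = 17/29 = 0.586, D = 13/40 = 0.325, C = 2.9/13 = 0.223.
Ranked: B > D > G > C.

B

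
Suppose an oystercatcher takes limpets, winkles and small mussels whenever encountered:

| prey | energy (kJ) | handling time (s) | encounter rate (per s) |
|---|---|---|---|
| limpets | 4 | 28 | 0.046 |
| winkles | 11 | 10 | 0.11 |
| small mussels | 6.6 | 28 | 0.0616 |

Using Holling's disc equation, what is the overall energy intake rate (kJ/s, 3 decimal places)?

0.352 kJ/s

R = (0.046×4 + 0.11×11 + 0.0616×6.6) / (1 + 0.046×28 + 0.11×10 + 0.0616×28) = 1.801/5.113 = 0.3522 kJ/s.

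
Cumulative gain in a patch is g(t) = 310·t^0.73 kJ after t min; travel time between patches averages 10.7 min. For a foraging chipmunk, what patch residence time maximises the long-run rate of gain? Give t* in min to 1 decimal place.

Maximise g(t)/(T+t): set derivative to zero → g'(t)(T+t) = g(t).
g'(t) = 0.73·310·t^-0.27. Setting 0.73·310·t^-0.27 = 310·t^0.73/(10.7+t) gives 0.73(10.7+t) = t, so 0.27·t = 0.73×10.7.
t* = 0.73×10.7/0.27 = 28.93 min.

28.9 min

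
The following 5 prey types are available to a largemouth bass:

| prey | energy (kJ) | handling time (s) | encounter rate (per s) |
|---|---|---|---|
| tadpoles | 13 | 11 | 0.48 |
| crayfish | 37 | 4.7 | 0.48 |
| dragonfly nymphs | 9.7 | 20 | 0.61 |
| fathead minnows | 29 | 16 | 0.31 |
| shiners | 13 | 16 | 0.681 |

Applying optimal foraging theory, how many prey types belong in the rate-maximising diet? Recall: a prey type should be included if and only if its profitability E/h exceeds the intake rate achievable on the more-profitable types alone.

1

Rank by E/h (kJ/s): crayfish 7.87, fathead minnows 1.81, tadpoles 1.18, shiners 0.812, dragonfly nymphs 0.485. Include each in turn until the next type's E/h falls below the running intake rate.
Rate on top 1: 5.455. fathead minnows: 1.81 < 5.455 → exclude; stop.
Optimal diet: crayfish — 1 of 5 types.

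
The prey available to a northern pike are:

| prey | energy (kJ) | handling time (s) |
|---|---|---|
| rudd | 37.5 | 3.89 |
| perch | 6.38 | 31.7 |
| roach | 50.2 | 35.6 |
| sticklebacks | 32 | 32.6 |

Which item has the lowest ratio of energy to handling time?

Profitability E/h (kJ/s): rudd = 37.5/3.89 = 9.64, perch = 6.38/31.7 = 0.201, roach = 50.2/35.6 = 1.41, sticklebacks = 32/32.6 = 0.982.
Ranked: rudd > roach > sticklebacks > perch.

perch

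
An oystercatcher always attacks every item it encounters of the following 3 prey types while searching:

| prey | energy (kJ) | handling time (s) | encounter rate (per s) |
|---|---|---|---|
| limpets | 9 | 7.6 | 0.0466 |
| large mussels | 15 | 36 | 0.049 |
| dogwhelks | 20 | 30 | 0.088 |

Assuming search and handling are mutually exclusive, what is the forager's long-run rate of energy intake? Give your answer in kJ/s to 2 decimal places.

0.51 kJ/s

R = (0.0466×9 + 0.049×15 + 0.088×20) / (1 + 0.0466×7.6 + 0.049×36 + 0.088×30) = 2.914/5.758 = 0.5061 kJ/s.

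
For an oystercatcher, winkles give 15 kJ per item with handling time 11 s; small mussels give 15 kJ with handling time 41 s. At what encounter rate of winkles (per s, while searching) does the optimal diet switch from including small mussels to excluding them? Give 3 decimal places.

The zero-one rule: include small mussels iff E₂/h₂ > λE₁/(1+λh₁). Equality gives the switch point.
λE₁h₂ = E₂ + λE₂h₁ ⇒ λ = E₂/(E₁h₂ − E₂h₁) = 15/(615 − 165) = 0.03333 per s.

0.033 per s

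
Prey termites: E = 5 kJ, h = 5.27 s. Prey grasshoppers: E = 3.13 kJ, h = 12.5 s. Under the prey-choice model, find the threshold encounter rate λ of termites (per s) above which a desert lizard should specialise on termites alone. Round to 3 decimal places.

0.068 per s

At the threshold, the rate on termites alone equals the profitability of grasshoppers: λ·5/(1 + λ·5.27) = 3.13/12.5 = 0.2504.
Rearranging, λ(5 − 0.2504×5.27) = 0.2504, so λ = 0.2504/3.68 = 0.06804 per s.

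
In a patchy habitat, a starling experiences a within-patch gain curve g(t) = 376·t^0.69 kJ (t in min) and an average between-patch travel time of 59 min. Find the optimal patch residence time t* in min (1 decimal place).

Maximise g(t)/(T+t): set derivative to zero → g'(t)(T+t) = g(t).
g'(t) = 0.69·376·t^-0.31. Setting 0.69·376·t^-0.31 = 376·t^0.69/(59+t) gives 0.69(59+t) = t, so 0.31·t = 0.69×59.
t* = 0.69×59/0.31 = 131.3 min.

131.3 min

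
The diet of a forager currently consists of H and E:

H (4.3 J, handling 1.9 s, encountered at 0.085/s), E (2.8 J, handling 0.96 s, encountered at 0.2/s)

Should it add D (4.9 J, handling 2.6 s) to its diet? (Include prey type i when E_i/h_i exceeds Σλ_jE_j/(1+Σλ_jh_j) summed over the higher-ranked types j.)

Yes

Intake rate on the current diet: R = (0.085×4.3 + 0.2×2.8) / (1 + 0.085×1.9 + 0.2×0.96) = 0.9255/1.353 = 0.6838 J/s.
Profitability of D: 4.9/2.6 = 1.885 J/s.
1.885 > 0.6838, so adding D raises the average — include it.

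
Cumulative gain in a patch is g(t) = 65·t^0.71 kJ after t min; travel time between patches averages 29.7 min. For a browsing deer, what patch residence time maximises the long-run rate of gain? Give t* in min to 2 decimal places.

Maximise g(t)/(T+t): set derivative to zero → g'(t)(T+t) = g(t).
g'(t) = 0.71·65·t^-0.29. Setting 0.71·65·t^-0.29 = 65·t^0.71/(29.7+t) gives 0.71(29.7+t) = t, so 0.29·t = 0.71×29.7.
t* = 0.71×29.7/0.29 = 72.71 min.

72.71 min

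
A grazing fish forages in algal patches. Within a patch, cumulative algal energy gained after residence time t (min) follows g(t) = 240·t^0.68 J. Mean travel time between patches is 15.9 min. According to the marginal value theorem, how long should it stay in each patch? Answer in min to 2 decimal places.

33.79 min

Optimal t* satisfies g'(t*) = g(t*)/(T + t*).
g'(t) = 0.68·240·t^-0.32. Setting 0.68·240·t^-0.32 = 240·t^0.68/(15.9+t) gives 0.68(15.9+t) = t, so 0.32·t = 0.68×15.9.
t* = 0.68×15.9/0.32 = 33.79 min.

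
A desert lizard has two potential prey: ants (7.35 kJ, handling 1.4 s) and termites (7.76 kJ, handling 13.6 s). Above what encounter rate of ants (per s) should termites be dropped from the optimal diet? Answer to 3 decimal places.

0.087 per s

Drop termites once their profitability E₂/h₂ falls below the rate achievable on ants alone: E₂/h₂ = λE₁/(1 + λh₁).
Solve for λ: λE₁h₂ = E₂(1 + λh₁) → λ(E₁h₂ − E₂h₁) = E₂ → λ = E₂/(E₁h₂ − E₂h₁).
λ = 7.76/(7.35×13.6 − 7.76×1.4) = 7.76/89.1 = 0.0871 per s.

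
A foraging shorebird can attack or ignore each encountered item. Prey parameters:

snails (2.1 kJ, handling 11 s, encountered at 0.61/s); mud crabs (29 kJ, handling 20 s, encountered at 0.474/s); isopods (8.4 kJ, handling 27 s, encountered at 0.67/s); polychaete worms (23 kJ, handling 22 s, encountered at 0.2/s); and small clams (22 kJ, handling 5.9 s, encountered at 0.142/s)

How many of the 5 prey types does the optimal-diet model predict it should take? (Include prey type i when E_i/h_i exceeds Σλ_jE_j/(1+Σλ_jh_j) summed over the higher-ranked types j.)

Rank by E/h (kJ/s): small clams 3.73, mud crabs 1.45, polychaete worms 1.05, isopods 0.311, snails 0.191. Include each in turn until the next type's E/h falls below the running intake rate.
Rate on top 1: 1.7. mud crabs: 1.45 < 1.7 → exclude; stop.
Optimal diet: small clams — 1 of 5 types.

1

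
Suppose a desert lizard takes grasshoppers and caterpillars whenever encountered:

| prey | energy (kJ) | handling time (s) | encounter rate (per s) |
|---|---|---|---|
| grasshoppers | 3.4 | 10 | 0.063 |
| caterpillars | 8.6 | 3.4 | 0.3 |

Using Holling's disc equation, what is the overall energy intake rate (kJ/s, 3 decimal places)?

R = Σλ_iE_i / (1 + Σλ_ih_i)
Numerator: 0.063×3.4 + 0.3×8.6 = 2.794
Denominator: 1 + 0.063×10 + 0.3×3.4 = 2.65
R = 2.794/2.65 = 1.054 kJ/s

1.054 kJ/s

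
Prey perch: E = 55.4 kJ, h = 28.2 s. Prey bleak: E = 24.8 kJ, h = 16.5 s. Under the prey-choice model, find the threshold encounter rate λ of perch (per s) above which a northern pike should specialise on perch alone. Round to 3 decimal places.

0.115 per s

Drop bleak once their profitability E₂/h₂ falls below the rate achievable on perch alone: E₂/h₂ = λE₁/(1 + λh₁).
Solve for λ: λE₁h₂ = E₂(1 + λh₁) → λ(E₁h₂ − E₂h₁) = E₂ → λ = E₂/(E₁h₂ − E₂h₁).
λ = 24.8/(55.4×16.5 − 24.8×28.2) = 24.8/214.7 = 0.1155 per s.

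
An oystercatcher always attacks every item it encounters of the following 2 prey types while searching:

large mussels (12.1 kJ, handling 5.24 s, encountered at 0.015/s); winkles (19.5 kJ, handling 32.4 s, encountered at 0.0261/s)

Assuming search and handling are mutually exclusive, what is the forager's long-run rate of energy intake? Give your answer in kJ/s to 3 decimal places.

R = Σλ_iE_i / (1 + Σλ_ih_i)
Numerator: 0.015×12.1 + 0.0261×19.5 = 0.6905
Denominator: 1 + 0.015×5.24 + 0.0261×32.4 = 1.924
R = 0.6905/1.924 = 0.3588 kJ/s

0.359 kJ/s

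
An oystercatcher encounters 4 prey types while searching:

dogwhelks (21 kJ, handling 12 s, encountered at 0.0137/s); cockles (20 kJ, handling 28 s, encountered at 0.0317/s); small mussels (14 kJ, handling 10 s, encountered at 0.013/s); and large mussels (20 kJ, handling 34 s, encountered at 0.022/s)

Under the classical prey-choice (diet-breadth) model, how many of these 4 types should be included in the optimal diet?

Rank by E/h (kJ/s): dogwhelks 1.75, small mussels 1.4, cockles 0.714, large mussels 0.588. Include each in turn until the next type's E/h falls below the running intake rate.
Rate on top 1: 0.2471. small mussels: 1.4 > 0.2471 → include.
Rate on top 2: 0.3629. cockles: 0.714 > 0.3629 → include.
Rate on top 3: 0.5058. large mussels: 0.588 > 0.5058 → include.
Optimal diet: dogwhelks, small mussels, cockles, large mussels — 4 of 4 types.

4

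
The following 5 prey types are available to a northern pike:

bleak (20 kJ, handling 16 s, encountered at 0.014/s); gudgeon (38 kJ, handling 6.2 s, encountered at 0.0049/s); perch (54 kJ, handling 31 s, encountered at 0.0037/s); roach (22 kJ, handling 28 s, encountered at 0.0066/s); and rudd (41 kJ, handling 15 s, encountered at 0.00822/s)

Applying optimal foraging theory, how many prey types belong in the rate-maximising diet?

Rank by E/h (kJ/s): gudgeon 6.13, rudd 2.73, perch 1.74, bleak 1.25, roach 0.786. Include each in turn until the next type's E/h falls below the running intake rate.
Rate on top 1: 0.1807. rudd: 2.73 > 0.1807 → include.
Rate on top 2: 0.4535. perch: 1.74 > 0.4535 → include.
Rate on top 3: 0.57. bleak: 1.25 > 0.57 → include.
Rate on top 4: 0.6721. roach: 0.786 > 0.6721 → include.
Optimal diet: gudgeon, rudd, perch, bleak, roach — 5 of 5 types.

5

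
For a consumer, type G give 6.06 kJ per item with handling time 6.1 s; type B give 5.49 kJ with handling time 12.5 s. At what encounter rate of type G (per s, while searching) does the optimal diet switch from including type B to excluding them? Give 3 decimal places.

0.130 per s

The zero-one rule: include type B iff E₂/h₂ > λE₁/(1+λh₁). Equality gives the switch point.
λE₁h₂ = E₂ + λE₂h₁ ⇒ λ = E₂/(E₁h₂ − E₂h₁) = 5.49/(75.75 − 33.49) = 0.1299 per s.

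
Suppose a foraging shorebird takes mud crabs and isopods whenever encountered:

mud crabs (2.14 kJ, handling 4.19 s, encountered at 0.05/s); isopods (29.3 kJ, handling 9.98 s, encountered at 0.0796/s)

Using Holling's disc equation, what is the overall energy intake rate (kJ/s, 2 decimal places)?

R = Σλ_iE_i / (1 + Σλ_ih_i)
Numerator: 0.05×2.14 + 0.0796×29.3 = 2.439
Denominator: 1 + 0.05×4.19 + 0.0796×9.98 = 2.004
R = 2.439/2.004 = 1.217 kJ/s

1.22 kJ/s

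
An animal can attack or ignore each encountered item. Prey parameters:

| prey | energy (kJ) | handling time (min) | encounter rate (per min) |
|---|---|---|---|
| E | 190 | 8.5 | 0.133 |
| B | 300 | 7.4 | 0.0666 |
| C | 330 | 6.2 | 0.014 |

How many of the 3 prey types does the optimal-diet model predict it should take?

E/h in descending order: C 53.2, B 40.5, E 22.4 kJ/min. The optimal diet is the largest prefix of this list for which every included type satisfies E_i/h_i > R on the types above it.
Rate on top 1: 4.251. B: 40.5 > 4.251 → include.
Rate on top 2: 15.57. E: 22.4 > 15.57 → include.
Optimal diet: C, B, E — 3 of 3 types.

3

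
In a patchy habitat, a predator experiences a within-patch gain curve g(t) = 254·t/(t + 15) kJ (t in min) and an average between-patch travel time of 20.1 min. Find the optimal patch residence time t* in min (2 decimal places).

Optimal t* satisfies g'(t*) = g(t*)/(T + t*).
g'(t) = 254·15/(t + 15)². Setting 254·15/(t+15)² = 254t/[(t+15)(20.1+t)] gives 15(20.1+t) = t(t+15), so t² = 15×20.1 = 301.5.
t* = √301.5 = 17.36 min.

17.36 min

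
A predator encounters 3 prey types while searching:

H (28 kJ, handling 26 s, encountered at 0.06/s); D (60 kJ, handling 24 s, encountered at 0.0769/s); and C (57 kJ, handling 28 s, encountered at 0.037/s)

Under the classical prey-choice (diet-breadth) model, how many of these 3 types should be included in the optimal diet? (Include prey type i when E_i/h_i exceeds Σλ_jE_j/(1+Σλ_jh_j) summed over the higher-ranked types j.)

2

Rank by E/h (kJ/s): D 2.5, C 2.04, H 1.08. Include each in turn until the next type's E/h falls below the running intake rate.
Rate on top 1: 1.621. C: 2.04 > 1.621 → include.
Rate on top 2: 1.732. H: 1.08 < 1.732 → exclude; stop.
Optimal diet: D, C — 2 of 3 types.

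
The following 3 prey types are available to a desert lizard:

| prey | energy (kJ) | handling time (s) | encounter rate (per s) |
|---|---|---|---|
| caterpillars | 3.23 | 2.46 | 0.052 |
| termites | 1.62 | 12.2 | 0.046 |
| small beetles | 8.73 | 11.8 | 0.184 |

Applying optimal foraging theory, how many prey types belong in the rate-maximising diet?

2

Rank by E/h (kJ/s): caterpillars 1.31, small beetles 0.74, termites 0.133. Include each in turn until the next type's E/h falls below the running intake rate.
Rate on top 1: 0.1489. small beetles: 0.74 > 0.1489 → include.
Rate on top 2: 0.5378. termites: 0.133 < 0.5378 → exclude; stop.
Optimal diet: caterpillars, small beetles — 2 of 3 types.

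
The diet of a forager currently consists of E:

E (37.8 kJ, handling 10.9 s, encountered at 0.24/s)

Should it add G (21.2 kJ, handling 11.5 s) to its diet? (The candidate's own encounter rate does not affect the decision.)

Intake rate on the current diet: R = (0.24×37.8) / (1 + 0.24×10.9) = 9.072/3.616 = 2.509 kJ/s.
G: E/h = 21.2/11.5 = 1.843 kJ/s.
Since 1.843 < R, time spent handling G is better spent searching.

No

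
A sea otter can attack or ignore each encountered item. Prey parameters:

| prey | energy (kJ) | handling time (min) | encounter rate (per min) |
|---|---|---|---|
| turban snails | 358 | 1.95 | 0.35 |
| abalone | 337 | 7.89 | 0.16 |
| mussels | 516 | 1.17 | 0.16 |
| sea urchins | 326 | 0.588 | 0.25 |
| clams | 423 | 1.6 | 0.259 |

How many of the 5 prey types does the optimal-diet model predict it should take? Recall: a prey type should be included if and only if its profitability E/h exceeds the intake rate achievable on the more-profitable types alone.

Rank by E/h (kJ/min): sea urchins 554, mussels 441, clams 264, turban snails 184, abalone 42.7. Include each in turn until the next type's E/h falls below the running intake rate.
Rate on top 1: 71.05. mussels: 441 > 71.05 → include.
Rate on top 2: 123. clams: 264 > 123 → include.
Rate on top 3: 156.5. turban snails: 184 > 156.5 → include.
Rate on top 4: 164.1. abalone: 42.7 < 164.1 → exclude; stop.
Optimal diet: sea urchins, mussels, clams, turban snails — 4 of 5 types.

4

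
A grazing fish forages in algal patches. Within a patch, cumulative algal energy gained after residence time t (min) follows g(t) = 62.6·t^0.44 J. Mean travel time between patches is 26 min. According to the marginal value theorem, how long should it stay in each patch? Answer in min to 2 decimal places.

Optimal t* satisfies g'(t*) = g(t*)/(T + t*).
g'(t) = 0.44·62.6·t^-0.56. Setting 0.44·62.6·t^-0.56 = 62.6·t^0.44/(26+t) gives 0.44(26+t) = t, so 0.56·t = 0.44×26.
t* = 0.44×26/0.56 = 20.43 min.

20.43 min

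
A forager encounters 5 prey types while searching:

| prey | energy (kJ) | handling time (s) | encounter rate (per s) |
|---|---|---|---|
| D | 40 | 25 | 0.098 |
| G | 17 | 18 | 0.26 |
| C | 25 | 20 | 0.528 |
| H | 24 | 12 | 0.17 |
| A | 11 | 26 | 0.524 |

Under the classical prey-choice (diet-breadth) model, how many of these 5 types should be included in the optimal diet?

2

E/h in descending order: H 2, D 1.6, C 1.25, G 0.944, A 0.423 kJ/s. The optimal diet is the largest prefix of this list for which every included type satisfies E_i/h_i > R on the types above it.
Rate on top 1: 1.342. D: 1.6 > 1.342 → include.
Rate on top 2: 1.457. C: 1.25 < 1.457 → exclude; stop.
Optimal diet: H, D — 2 of 5 types.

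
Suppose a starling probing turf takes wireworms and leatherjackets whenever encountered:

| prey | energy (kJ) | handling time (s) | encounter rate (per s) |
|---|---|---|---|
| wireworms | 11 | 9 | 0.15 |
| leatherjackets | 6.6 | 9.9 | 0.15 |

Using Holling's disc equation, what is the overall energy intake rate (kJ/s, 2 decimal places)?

R = (0.15×11 + 0.15×6.6) / (1 + 0.15×9 + 0.15×9.9) = 2.64/3.835 = 0.6884 kJ/s.

0.69 kJ/s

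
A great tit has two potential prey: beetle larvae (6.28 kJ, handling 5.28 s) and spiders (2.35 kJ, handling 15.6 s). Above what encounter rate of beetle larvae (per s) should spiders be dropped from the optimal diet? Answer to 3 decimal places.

At the threshold, the rate on beetle larvae alone equals the profitability of spiders: λ·6.28/(1 + λ·5.28) = 2.35/15.6 = 0.1506.
Rearranging, λ(6.28 − 0.1506×5.28) = 0.1506, so λ = 0.1506/5.485 = 0.02747 per s.

0.027 per s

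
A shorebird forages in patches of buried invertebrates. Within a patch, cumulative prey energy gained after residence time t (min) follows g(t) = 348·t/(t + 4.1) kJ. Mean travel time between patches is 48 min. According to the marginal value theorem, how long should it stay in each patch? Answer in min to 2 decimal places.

14.03 min

Maximise g(t)/(T+t): set derivative to zero → g'(t)(T+t) = g(t).
g'(t) = 348·4.1/(t + 4.1)². Setting 348·4.1/(t+4.1)² = 348t/[(t+4.1)(48+t)] gives 4.1(48+t) = t(t+4.1), so t² = 4.1×48 = 196.8.
t* = √196.8 = 14.03 min.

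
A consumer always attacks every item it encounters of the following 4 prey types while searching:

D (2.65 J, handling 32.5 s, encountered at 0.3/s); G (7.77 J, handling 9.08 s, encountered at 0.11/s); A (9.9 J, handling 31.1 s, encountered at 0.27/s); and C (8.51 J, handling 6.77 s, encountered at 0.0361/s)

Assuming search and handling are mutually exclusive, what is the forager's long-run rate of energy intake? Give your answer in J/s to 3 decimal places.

0.227 J/s

R = (0.3×2.65 + 0.11×7.77 + 0.27×9.9 + 0.0361×8.51) / (1 + 0.3×32.5 + 0.11×9.08 + 0.27×31.1 + 0.0361×6.77) = 4.63/20.39 = 0.2271 J/s.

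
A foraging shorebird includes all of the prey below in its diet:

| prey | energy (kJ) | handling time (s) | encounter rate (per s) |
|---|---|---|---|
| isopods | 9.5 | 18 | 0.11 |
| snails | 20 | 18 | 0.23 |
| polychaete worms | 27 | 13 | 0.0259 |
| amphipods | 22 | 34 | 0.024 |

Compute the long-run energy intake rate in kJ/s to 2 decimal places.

Energy encountered per unit search time: 0.11×9.5 + 0.23×20 + 0.0259×27 + 0.024×22 = 6.872 kJ/s.
Handling time per unit search time: 0.11×18 + 0.23×18 + 0.0259×13 + 0.024×34 = 7.273.
Rate = 6.872/(1 + 7.273) = 0.8307 kJ/s.

0.83 kJ/s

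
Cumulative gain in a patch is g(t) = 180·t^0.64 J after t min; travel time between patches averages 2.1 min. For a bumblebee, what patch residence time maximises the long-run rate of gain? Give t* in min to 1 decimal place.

Optimal t* satisfies g'(t*) = g(t*)/(T + t*).
g'(t) = 0.64·180·t^-0.36. Setting 0.64·180·t^-0.36 = 180·t^0.64/(2.1+t) gives 0.64(2.1+t) = t, so 0.36·t = 0.64×2.1.
t* = 0.64×2.1/0.36 = 3.733 min.

3.7 min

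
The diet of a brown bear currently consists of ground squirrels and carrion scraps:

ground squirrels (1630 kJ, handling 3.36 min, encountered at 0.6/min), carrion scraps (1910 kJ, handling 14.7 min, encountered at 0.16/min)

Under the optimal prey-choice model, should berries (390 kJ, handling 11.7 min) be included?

Intake rate on the current diet: R = (0.6×1630 + 0.16×1910) / (1 + 0.6×3.36 + 0.16×14.7) = 1284/5.368 = 239.1 kJ/min.
Profitability of berries: 390/11.7 = 33.33 kJ/min.
Since 33.33 < R, time spent handling berries is better spent searching.

No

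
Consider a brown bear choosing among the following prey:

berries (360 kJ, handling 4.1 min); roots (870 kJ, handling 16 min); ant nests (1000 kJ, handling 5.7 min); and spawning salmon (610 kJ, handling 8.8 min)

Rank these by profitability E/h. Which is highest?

Profitability E/h (kJ/min): berries = 360/4.1 = 87.8, roots = 870/16 = 54.4, ant nests = 1000/5.7 = 175, spawning salmon = 610/8.8 = 69.3.
Ranked: ant nests > berries > spawning salmon > roots.

ant nests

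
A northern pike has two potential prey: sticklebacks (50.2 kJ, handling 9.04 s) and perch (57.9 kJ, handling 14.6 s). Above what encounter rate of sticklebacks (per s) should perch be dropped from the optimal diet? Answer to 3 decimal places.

0.276 per s

Drop perch once their profitability E₂/h₂ falls below the rate achievable on sticklebacks alone: E₂/h₂ = λE₁/(1 + λh₁).
Solve for λ: λE₁h₂ = E₂(1 + λh₁) → λ(E₁h₂ − E₂h₁) = E₂ → λ = E₂/(E₁h₂ − E₂h₁).
λ = 57.9/(50.2×14.6 − 57.9×9.04) = 57.9/209.5 = 0.2764 per s.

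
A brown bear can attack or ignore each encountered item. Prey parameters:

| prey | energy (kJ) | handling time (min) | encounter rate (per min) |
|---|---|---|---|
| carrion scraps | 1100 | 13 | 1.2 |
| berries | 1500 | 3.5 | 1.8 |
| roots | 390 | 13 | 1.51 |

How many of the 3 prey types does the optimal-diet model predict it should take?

1

Profitabilities (E/h, kJ/min): berries 429, carrion scraps 84.6, roots 30. Add prey in this order while the next type's profitability exceeds the intake rate on those already taken.
Rate on top 1: 369.9. carrion scraps: 84.6 < 369.9 → exclude; stop.
Optimal diet: berries — 1 of 3 types.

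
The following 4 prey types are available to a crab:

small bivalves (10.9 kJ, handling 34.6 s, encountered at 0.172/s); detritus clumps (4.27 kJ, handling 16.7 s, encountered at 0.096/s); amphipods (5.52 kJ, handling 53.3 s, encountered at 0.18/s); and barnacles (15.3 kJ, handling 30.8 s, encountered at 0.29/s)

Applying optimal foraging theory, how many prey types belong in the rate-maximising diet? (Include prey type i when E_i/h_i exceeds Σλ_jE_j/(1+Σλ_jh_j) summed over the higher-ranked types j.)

E/h in descending order: barnacles 0.497, small bivalves 0.315, detritus clumps 0.256, amphipods 0.104 kJ/s. The optimal diet is the largest prefix of this list for which every included type satisfies E_i/h_i > R on the types above it.
Rate on top 1: 0.4467. small bivalves: 0.315 < 0.4467 → exclude; stop.
Optimal diet: barnacles — 1 of 4 types.

1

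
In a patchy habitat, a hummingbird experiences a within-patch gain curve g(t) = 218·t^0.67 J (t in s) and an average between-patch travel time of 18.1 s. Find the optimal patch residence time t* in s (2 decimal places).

Optimal t* satisfies g'(t*) = g(t*)/(T + t*).
g'(t) = 0.67·218·t^-0.33. Setting 0.67·218·t^-0.33 = 218·t^0.67/(18.1+t) gives 0.67(18.1+t) = t, so 0.33·t = 0.67×18.1.
t* = 0.67×18.1/0.33 = 36.75 s.

36.75 s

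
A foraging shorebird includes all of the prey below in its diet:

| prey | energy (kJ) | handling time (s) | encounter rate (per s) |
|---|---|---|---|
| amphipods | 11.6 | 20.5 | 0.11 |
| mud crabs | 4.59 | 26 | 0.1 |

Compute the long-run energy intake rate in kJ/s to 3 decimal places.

R = Σλ_iE_i / (1 + Σλ_ih_i)
Numerator: 0.11×11.6 + 0.1×4.59 = 1.735
Denominator: 1 + 0.11×20.5 + 0.1×26 = 5.855
R = 1.735/5.855 = 0.2963 kJ/s

0.296 kJ/s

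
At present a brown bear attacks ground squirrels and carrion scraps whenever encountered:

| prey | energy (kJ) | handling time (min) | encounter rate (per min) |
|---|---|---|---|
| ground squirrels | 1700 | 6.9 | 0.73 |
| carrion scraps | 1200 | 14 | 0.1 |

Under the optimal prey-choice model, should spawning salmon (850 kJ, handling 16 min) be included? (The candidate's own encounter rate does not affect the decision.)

Current rate: (0.73×1700 + 0.1×1200)/(1 + 0.73×6.9 + 0.1×14) = 183 kJ/min.
Profitability of spawning salmon: 850/16 = 53.12 kJ/min.
Since 53.12 < R, time spent handling spawning salmon is better spent searching.

No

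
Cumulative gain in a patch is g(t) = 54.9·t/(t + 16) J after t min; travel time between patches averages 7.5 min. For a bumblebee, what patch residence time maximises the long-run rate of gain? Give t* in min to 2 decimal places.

Maximise g(t)/(T+t): set derivative to zero → g'(t)(T+t) = g(t).
g'(t) = 54.9·16/(t + 16)². Setting 54.9·16/(t+16)² = 54.9t/[(t+16)(7.5+t)] gives 16(7.5+t) = t(t+16), so t² = 16×7.5 = 120.
t* = √120 = 10.95 min.

10.95 min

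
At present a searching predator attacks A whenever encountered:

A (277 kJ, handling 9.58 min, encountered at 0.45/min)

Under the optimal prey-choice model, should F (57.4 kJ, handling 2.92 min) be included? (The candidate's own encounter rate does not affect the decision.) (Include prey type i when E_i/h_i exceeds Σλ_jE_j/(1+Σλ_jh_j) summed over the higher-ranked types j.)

Current rate: (0.45×277)/(1 + 0.45×9.58) = 23.47 kJ/min.
Profitability of F: 57.4/2.92 = 19.66 kJ/min.
Since 19.66 < R, time spent handling F is better spent searching.

No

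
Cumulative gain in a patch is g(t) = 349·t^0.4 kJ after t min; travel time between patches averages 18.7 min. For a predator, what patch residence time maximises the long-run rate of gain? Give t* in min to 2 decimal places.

By the marginal value theorem, leave when the instantaneous gain rate g'(t) equals the habitat-wide average g(t)/(T + t).
g'(t) = 0.4·349·t^-0.6. Setting 0.4·349·t^-0.6 = 349·t^0.4/(18.7+t) gives 0.4(18.7+t) = t, so 0.60·t = 0.4×18.7.
t* = 0.4×18.7/0.60 = 12.47 min.

12.47 min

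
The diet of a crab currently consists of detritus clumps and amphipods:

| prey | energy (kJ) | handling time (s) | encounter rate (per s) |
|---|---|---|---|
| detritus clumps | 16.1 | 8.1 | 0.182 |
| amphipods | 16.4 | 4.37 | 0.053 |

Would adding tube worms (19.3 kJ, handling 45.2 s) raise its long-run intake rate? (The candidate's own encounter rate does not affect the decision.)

No

Current rate: (0.182×16.1 + 0.053×16.4)/(1 + 0.182×8.1 + 0.053×4.37) = 1.404 kJ/s.
Profitability of tube worms: 19.3/45.2 = 0.427 kJ/s.
Since 0.427 < R, time spent handling tube worms is better spent searching.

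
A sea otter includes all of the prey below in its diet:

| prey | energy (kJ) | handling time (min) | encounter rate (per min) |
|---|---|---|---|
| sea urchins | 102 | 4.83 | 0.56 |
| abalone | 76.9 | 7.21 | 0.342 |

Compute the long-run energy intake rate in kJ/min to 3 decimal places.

13.519 kJ/min

R = (0.56×102 + 0.342×76.9) / (1 + 0.56×4.83 + 0.342×7.21) = 83.42/6.171 = 13.52 kJ/min.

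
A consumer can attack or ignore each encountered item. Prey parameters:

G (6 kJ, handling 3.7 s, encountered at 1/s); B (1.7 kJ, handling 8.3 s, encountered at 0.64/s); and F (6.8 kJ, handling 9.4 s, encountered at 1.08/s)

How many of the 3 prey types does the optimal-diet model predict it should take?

1

E/h in descending order: G 1.62, F 0.723, B 0.205 kJ/s. The optimal diet is the largest prefix of this list for which every included type satisfies E_i/h_i > R on the types above it.
Rate on top 1: 1.277. F: 0.723 < 1.277 → exclude; stop.
Optimal diet: G — 1 of 3 types.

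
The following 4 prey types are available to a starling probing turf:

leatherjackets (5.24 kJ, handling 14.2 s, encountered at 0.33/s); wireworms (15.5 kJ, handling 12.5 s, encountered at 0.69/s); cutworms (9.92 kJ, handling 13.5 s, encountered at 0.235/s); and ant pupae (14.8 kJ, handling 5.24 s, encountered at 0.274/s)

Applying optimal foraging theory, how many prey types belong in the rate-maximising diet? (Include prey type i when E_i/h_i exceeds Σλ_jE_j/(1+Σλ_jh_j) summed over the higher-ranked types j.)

Rank by E/h (kJ/s): ant pupae 2.82, wireworms 1.24, cutworms 0.735, leatherjackets 0.369. Include each in turn until the next type's E/h falls below the running intake rate.
Rate on top 1: 1.665. wireworms: 1.24 < 1.665 → exclude; stop.
Optimal diet: ant pupae — 1 of 4 types.

1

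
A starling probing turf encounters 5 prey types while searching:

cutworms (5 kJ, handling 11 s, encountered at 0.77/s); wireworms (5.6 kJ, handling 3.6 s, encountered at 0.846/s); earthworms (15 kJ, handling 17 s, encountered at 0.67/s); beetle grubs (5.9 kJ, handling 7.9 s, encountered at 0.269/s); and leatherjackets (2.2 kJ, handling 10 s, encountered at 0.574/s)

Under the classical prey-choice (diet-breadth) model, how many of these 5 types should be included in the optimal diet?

Rank by E/h (kJ/s): wireworms 1.56, earthworms 0.882, beetle grubs 0.747, cutworms 0.455, leatherjackets 0.22. Include each in turn until the next type's E/h falls below the running intake rate.
Rate on top 1: 1.171. earthworms: 0.882 < 1.171 → exclude; stop.
Optimal diet: wireworms — 1 of 5 types.

1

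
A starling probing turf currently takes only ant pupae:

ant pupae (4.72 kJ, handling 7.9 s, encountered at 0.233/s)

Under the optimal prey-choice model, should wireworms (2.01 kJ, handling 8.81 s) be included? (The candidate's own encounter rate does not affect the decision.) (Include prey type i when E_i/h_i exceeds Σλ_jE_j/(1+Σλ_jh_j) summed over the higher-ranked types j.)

No

On ant pupae alone, R = ΣλE/(1+Σλh) = 1.1/2.841 = 0.3871 kJ/s.
Profitability of wireworms: 2.01/8.81 = 0.2281 kJ/s.
Since 0.2281 < R, time spent handling wireworms is better spent searching.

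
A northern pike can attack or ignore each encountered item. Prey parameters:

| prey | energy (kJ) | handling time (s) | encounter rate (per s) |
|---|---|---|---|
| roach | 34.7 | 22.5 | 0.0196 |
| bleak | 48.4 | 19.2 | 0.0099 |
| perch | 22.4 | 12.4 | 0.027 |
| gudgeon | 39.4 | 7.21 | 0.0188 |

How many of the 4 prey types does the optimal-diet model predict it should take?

Profitabilities (E/h, kJ/s): gudgeon 5.46, bleak 2.52, perch 1.81, roach 1.54. Add prey in this order while the next type's profitability exceeds the intake rate on those already taken.
Rate on top 1: 0.6523. bleak: 2.52 > 0.6523 → include.
Rate on top 2: 0.9202. perch: 1.81 > 0.9202 → include.
Rate on top 3: 1.099. roach: 1.54 > 1.099 → include.
Optimal diet: gudgeon, bleak, perch, roach — 4 of 4 types.

4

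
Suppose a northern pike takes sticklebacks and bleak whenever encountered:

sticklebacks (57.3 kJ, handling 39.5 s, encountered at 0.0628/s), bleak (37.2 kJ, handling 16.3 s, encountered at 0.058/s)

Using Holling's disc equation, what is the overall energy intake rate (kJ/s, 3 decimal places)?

1.301 kJ/s

R = Σλ_iE_i / (1 + Σλ_ih_i)
Numerator: 0.0628×57.3 + 0.058×37.2 = 5.756
Denominator: 1 + 0.0628×39.5 + 0.058×16.3 = 4.426
R = 5.756/4.426 = 1.301 kJ/s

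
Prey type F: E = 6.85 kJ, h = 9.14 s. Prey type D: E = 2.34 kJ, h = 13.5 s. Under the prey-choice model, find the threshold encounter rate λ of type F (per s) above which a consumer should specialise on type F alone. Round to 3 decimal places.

0.033 per s

The zero-one rule: include type D iff E₂/h₂ > λE₁/(1+λh₁). Equality gives the switch point.
λE₁h₂ = E₂ + λE₂h₁ ⇒ λ = E₂/(E₁h₂ − E₂h₁) = 2.34/(92.47 − 21.39) = 0.03292 per s.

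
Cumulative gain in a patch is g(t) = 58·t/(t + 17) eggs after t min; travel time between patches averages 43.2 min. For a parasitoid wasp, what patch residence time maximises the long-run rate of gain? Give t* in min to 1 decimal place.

27.1 min

Optimal t* satisfies g'(t*) = g(t*)/(T + t*).
g'(t) = 58·17/(t + 17)². Setting 58·17/(t+17)² = 58t/[(t+17)(43.2+t)] gives 17(43.2+t) = t(t+17), so t² = 17×43.2 = 734.4.
t* = √734.4 = 27.1 min.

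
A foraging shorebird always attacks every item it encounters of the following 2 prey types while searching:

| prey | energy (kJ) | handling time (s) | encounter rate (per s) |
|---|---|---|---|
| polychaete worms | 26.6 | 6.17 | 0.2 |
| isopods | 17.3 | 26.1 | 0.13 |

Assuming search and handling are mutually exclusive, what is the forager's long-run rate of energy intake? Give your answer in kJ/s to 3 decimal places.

1.345 kJ/s

R = Σλ_iE_i / (1 + Σλ_ih_i)
Numerator: 0.2×26.6 + 0.13×17.3 = 7.569
Denominator: 1 + 0.2×6.17 + 0.13×26.1 = 5.627
R = 7.569/5.627 = 1.345 kJ/s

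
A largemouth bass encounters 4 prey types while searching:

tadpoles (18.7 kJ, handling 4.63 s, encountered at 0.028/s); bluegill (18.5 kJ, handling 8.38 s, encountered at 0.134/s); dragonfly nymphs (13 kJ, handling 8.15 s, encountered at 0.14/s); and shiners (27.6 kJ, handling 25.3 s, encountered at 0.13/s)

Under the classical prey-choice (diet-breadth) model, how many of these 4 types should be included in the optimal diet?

E/h in descending order: tadpoles 4.04, bluegill 2.21, dragonfly nymphs 1.6, shiners 1.09 kJ/s. The optimal diet is the largest prefix of this list for which every included type satisfies E_i/h_i > R on the types above it.
Rate on top 1: 0.4635. bluegill: 2.21 > 0.4635 → include.
Rate on top 2: 1.333. dragonfly nymphs: 1.6 > 1.333 → include.
Rate on top 3: 1.421. shiners: 1.09 < 1.421 → exclude; stop.
Optimal diet: tadpoles, bluegill, dragonfly nymphs — 3 of 4 types.

3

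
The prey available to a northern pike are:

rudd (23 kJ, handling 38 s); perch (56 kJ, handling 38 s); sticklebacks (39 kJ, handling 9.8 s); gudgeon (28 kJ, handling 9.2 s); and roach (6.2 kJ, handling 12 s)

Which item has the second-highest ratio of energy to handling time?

In descending order of E/h:
sticklebacks: 39/9.8 = 3.98 kJ/s
gudgeon: 28/9.2 = 3.04 kJ/s
perch: 56/38 = 1.47 kJ/s
rudd: 23/38 = 0.605 kJ/s
roach: 6.2/12 = 0.517 kJ/s

gudgeon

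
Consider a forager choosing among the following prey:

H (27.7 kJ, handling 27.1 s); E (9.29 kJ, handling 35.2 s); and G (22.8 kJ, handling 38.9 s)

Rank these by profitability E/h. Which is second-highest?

G

Profitability E/h (kJ/s): H = 27.7/27.1 = 1.02, E = 9.29/35.2 = 0.264, G = 22.8/38.9 = 0.586.
Ranked: H > G > E.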